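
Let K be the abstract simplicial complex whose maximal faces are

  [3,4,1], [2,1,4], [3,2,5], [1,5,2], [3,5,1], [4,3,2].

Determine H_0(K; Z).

H_0 = Z.

Fix the vertex order 1 < 2 < 3 < 4 < 5 and write every simplex with vertices in increasing order. Then dim K = 2 and the simplices of K are:

  0-simplices (5): [1], [2], [3], [4], [5]
  1-simplices (9): [1,2], [1,3], [1,4], [1,5], [2,3], [2,4], [2,5], [3,4], [3,5]
  2-simplices (6): [1,2,4], [1,2,5], [1,3,4], [1,3,5], [2,3,4], [2,3,5]

giving chain groups C_0 ≅ Z^5, C_1 ≅ Z^9, C_2 ≅ Z^6.

Boundary ∂_1: C_1 → C_0 is given by ∂[p,q] = [q] − [p].
As a 5×9 matrix over Z this has rank 4, with invariant factors (1,1,1,1).

The boundary map ∂_2: C_2 → C_1 maps a triangle to the signed sum of its edges. For instance
  ∂[1,2,4] = [2,4] − [1,4] + [1,2],
  ∂[1,3,5] = [3,5] − [1,5] + [1,3].
The 9×6 boundary matrix has rank 5 and Smith normal form diag(1,1,1,1,1).

Now H_k = ker ∂_k / im ∂_{k+1}, so:

  H_0: rank C_0 − rank ∂_1 = 5 − 4 = 1, and the invariant factors of ∂_1 are all 1, so H_0 ≅ Z.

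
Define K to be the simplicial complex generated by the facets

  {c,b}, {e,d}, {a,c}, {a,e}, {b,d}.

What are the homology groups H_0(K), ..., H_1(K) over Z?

Take the total order a < b < c < d < e on the vertex set. Then K (dimension 1) consists of the simplices:

  0-simplices (5): a, b, c, d, e
  1-simplices (5): ac, ae, bc, bd, de

giving chain groups C_0 ≅ Z^5, C_1 ≅ Z^5.

Boundary ∂_1: C_1 → C_0 sends each edge [p,q] (with p < q) to q − p. For instance
  ∂ac = c − a.
The resulting 5×5 matrix has rank 4, and its Smith normal form has invariant factors (1,1,1,1).

Reading off H_k = ker ∂_k / im ∂_{k+1}:

  H_0: rank C_0 − rank ∂_1 = 5 − 4 = 1, and the invariant factors of ∂_1 are all 1, so H_0 ≅ Z.
  H_1: rank ker ∂_1 − rank ∂_2 = (5 − 4) − 0 = 1, and there is no ∂_2, so H_1 ≅ Z.

H_0 = Z,  H_1 = Z.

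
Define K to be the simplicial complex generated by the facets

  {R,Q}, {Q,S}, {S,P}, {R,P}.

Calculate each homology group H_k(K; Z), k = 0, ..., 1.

Order the vertices as P < Q < R < S. Listing each simplex with vertices in this order, K has dimension 1 with simplices:

  0-simplices (4): P, Q, R, S
  1-simplices (4): PR, PS, QR, QS

Hence C_0 ≅ Z^4, C_1 ≅ Z^4.

The boundary map ∂_1: C_1 → C_0 sends each edge [p,q] (with p < q) to q − p.
As a 4×4 matrix over Z this has rank 3, with invariant factors (1,1,1).

From H_k ≅ ker(∂_k) / im(∂_{k+1}) we obtain:

  H_0: rank C_0 − rank ∂_1 = 4 − 3 = 1, and the invariant factors of ∂_1 are all 1, so H_0 ≅ Z.
  H_1: rank ker ∂_1 − rank ∂_2 = (4 − 3) − 0 = 1, and there is no ∂_2, so H_1 ≅ Z.

As a check, the Euler characteristic is 4 − 4 = 0, which agrees with 1 − 1 = 0.
(K is a triangulation of the circle S^1.)

H_0 ≅ Z,  H_1 ≅ Z.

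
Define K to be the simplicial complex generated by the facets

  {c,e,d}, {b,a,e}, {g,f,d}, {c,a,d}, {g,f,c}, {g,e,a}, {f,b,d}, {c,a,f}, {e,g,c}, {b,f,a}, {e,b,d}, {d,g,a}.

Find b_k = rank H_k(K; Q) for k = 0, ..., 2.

Fix the vertex order a < b < c < d < e < f < g and write every simplex with vertices in increasing order. Then dim K = 2 and the simplices of K are:

  0-simplices (7): a, b, c, d, e, f, g
  1-simplices (18): ab, ac, ad, ae, af, ag, bd, be, bf, cd, ce, cf, cg, de, df, dg, eg, fg
  2-simplices (12): abe, abf, acd, acf, adg, aeg, bde, bdf, cde, ceg, cfg, dfg

Hence C_0 ≅ Z^7, C_1 ≅ Z^18, C_2 ≅ Z^12.

∂_1: C_1 → C_0 sends each edge [p,q] (with p < q) to q − p.
As a 7×18 matrix over Z this has rank 6, with invariant factors (1,1,1,1,1,1).

Boundary ∂_2: C_2 → C_1 sends each 2-simplex [p,q,r] to [q,r] − [p,r] + [p,q]. For instance
  ∂acd = cd − ad + ac,
  ∂cfg = fg − cg + cf.
As a 18×12 matrix over Z this has rank 12, with invariant factors (1,1,1,1,1,1,1,1,1,1,1,2).

Now H_k = ker ∂_k / im ∂_{k+1}, so:

  H_0: rank C_0 − rank ∂_1 = 7 − 6 = 1, and the invariant factors of ∂_1 are all 1, so H_0 = Z.
  H_1: rank ker ∂_1 − rank ∂_2 = (18 − 6) − 12 = 0, and ∂_2 has invariant factor 2 > 1, so H_1 = Z/2.
  H_2: rank ker ∂_2 − rank ∂_3 = (12 − 12) − 0 = 0, and there is no ∂_3, so H_2 = 0.

Hence the Betti numbers are b_0 = 1, b_1 = 0, b_2 = 0.

b_0 = 1, b_1 = 0, b_2 = 0.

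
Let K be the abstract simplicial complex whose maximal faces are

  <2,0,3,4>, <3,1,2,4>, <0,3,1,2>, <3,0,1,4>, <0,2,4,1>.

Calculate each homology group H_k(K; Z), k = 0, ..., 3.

H_0 = Z,  H_1 = 0,  H_2 = 0,  H_3 = Z.

K has 5 vertices, 10 edges, 10 triangles, 5 3-simplices.
rank ∂_0 = 0, rank ∂_1 = 4 ⇒ b_0 = 5 − 0 − 4 = 1; all invariant factors of ∂_1 are 1 so no torsion. So H_0 = Z.
rank ∂_1 = 4, rank ∂_2 = 6 ⇒ b_1 = 10 − 4 − 6 = 0; all invariant factors of ∂_2 are 1 so no torsion. So H_1 = 0.
rank ∂_2 = 6, rank ∂_3 = 4 ⇒ b_2 = 10 − 6 − 4 = 0; all invariant factors of ∂_3 are 1 so no torsion. So H_2 = 0.
rank ∂_3 = 4, rank ∂_4 = 0 ⇒ b_3 = 5 − 4 − 0 = 1. So H_3 = Z.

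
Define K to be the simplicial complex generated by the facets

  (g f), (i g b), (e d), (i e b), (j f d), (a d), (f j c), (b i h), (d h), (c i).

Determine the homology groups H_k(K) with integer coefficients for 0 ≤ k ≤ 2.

H_0 = Z,  H_1 = Z^3,  H_2 = 0.

Take the total order a < b < c < d < e < f < g < h < i < j on the vertex set. Then K (dimension 2) consists of the simplices:

  0-simplices (10): a, b, c, d, e, f, g, h, i, j
  1-simplices (17): ad, be, bg, bh, bi, cf, ci, cj, de, df, dh, dj, ei, fg, fj, gi, hi
  2-simplices (5): bei, bgi, bhi, cfj, dfj

so the chain groups are C_0 ≅ Z^10, C_1 ≅ Z^17, C_2 ≅ Z^5.

Boundary ∂_1: C_1 → C_0 is given by ∂[p,q] = [q] − [p].
As a 10×17 matrix over Z this has rank 9, with invariant factors (1,1,1,1,1,1,1,1,1).

Boundary ∂_2: C_2 → C_1 maps a triangle to the signed sum of its edges. For instance
  ∂dfj = fj − dj + df,
  ∂cfj = fj − cj + cf.
This gives a 17×5 integer matrix of rank 5; reducing to Smith normal form yields diagonal entries (1,1,1,1,1).

Reading off H_k = ker ∂_k / im ∂_{k+1}:

  H_0: rank C_0 − rank ∂_1 = 10 − 9 = 1, and the invariant factors of ∂_1 are all 1, so H_0 = Z.
  H_1: rank ker ∂_1 − rank ∂_2 = (17 − 9) − 5 = 3, and the invariant factors of ∂_2 are all 1, so H_1 = Z^3.
  H_2: rank ker ∂_2 − rank ∂_3 = (5 − 5) − 0 = 0, and there is no ∂_3, so H_2 = 0.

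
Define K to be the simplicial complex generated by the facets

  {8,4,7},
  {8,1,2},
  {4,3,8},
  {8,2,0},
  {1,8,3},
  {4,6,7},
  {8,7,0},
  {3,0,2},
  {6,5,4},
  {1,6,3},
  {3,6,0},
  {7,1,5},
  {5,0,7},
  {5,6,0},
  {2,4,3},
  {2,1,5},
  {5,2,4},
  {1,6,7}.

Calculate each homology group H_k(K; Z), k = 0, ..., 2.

Order the vertices as 0 < 1 < 2 < 3 < 4 < 5 < 6 < 7 < 8. Listing each simplex with vertices in this order, K has dimension 2 with simplices:

  0-simplices (9): [0], [1], [2], [3], [4], [5], [6], [7], [8]
  1-simplices (27): (27 of them)
  2-simplices (18): [0,2,3], [0,2,8], [0,3,6], [0,5,6], [0,5,7], [0,7,8], [1,2,5], [1,2,8], [1,3,6], [1,3,8], [1,5,7], [1,6,7], [2,3,4], [2,4,5], [3,4,8], [4,5,6], [4,6,7], [4,7,8]

so the chain groups are C_0 ≅ Z^9, C_1 ≅ Z^27, C_2 ≅ Z^18.

Boundary ∂_1: C_1 → C_0 is given by ∂[p,q] = [q] − [p].
This gives a 9×27 integer matrix of rank 8; reducing to Smith normal form yields diagonal entries (1,1,1,1,1,1,1,1).

∂_2: C_2 → C_1 maps a triangle to the signed sum of its edges. For instance
  ∂[1,3,6] = [3,6] − [1,6] + [1,3],
  ∂[2,3,4] = [3,4] − [2,4] + [2,3].
The resulting 27×18 matrix has rank 18, and its Smith normal form has invariant factors (1,1,1,1,1,1,1,1,1,1,1,1,1,1,1,1,1,2).

Reading off H_k = ker ∂_k / im ∂_{k+1}:

  H_0: rank C_0 − rank ∂_1 = 9 − 8 = 1, and the invariant factors of ∂_1 are all 1, so H_0 ≅ Z.
  H_1: rank ker ∂_1 − rank ∂_2 = (27 − 8) − 18 = 1, and ∂_2 has invariant factor 2 > 1, so H_1 ≅ Z ⊕ Z/2.
  H_2: rank ker ∂_2 − rank ∂_3 = (18 − 18) − 0 = 0, and there is no ∂_3, so H_2 ≅ 0.

(K is a triangulation of the Klein bottle.)

H_0 = Z,  H_1 = Z ⊕ Z/2,  H_2 = 0.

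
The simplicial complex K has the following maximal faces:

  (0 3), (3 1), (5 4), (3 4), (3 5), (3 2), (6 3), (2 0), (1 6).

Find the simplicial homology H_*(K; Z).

Order the vertices as 0 < 1 < 2 < 3 < 4 < 5 < 6. Listing each simplex with vertices in this order, K has dimension 1 with simplices:

  0-simplices (7): [0], [1], [2], [3], [4], [5], [6]
  1-simplices (9): [0,2], [0,3], [1,3], [1,6], [2,3], [3,4], [3,5], [3,6], [4,5]

giving chain groups C_0 ≅ Z^7, C_1 ≅ Z^9.

Boundary ∂_1: C_1 → C_0 sends each edge [p,q] (with p < q) to q − p. For instance
  ∂[0,2] = [2] − [0].
This gives a 7×9 integer matrix of rank 6; reducing to Smith normal form yields diagonal entries (1,1,1,1,1,1).

Reading off H_k = ker ∂_k / im ∂_{k+1}:

  H_0: rank C_0 − rank ∂_1 = 7 − 6 = 1, and the invariant factors of ∂_1 are all 1, so H_0 = Z.
  H_1: rank ker ∂_1 − rank ∂_2 = (9 − 6) − 0 = 3, and there is no ∂_2, so H_1 = Z^3.

H_0 = Z,  H_1 = Z^3.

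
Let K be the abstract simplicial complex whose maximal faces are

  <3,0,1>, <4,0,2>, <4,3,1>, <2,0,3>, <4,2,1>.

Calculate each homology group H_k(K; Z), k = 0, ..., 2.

Take the total order 0 < 1 < 2 < 3 < 4 on the vertex set. Then K (dimension 2) consists of the simplices:

  0-simplices (5): [0], [1], [2], [3], [4]
  1-simplices (10): [0,1], [0,2], [0,3], [0,4], [1,2], [1,3], [1,4], [2,3], [2,4], [3,4]
  2-simplices (5): [0,1,3], [0,2,3], [0,2,4], [1,2,4], [1,3,4]

Hence C_0 ≅ Z^5, C_1 ≅ Z^10, C_2 ≅ Z^5.

∂_1: C_1 → C_0 is given by ∂[p,q] = [q] − [p].
The 5×10 boundary matrix has rank 4 and Smith normal form diag(1,1,1,1).

Boundary ∂_2: C_2 → C_1 acts by ∂[p,q,r] = [q,r] − [p,r] + [p,q]. For instance
  ∂[0,2,3] = [2,3] − [0,3] + [0,2],
  ∂[0,2,4] = [2,4] − [0,4] + [0,2].
As a 10×5 matrix over Z this has rank 5, with invariant factors (1,1,1,1,1).

From H_k ≅ ker(∂_k) / im(∂_{k+1}) we obtain:

  H_0: rank C_0 − rank ∂_1 = 5 − 4 = 1, and the invariant factors of ∂_1 are all 1, so H_0 = Z.
  H_1: rank ker ∂_1 − rank ∂_2 = (10 − 4) − 5 = 1, and the invariant factors of ∂_2 are all 1, so H_1 = Z.
  H_2: rank ker ∂_2 − rank ∂_3 = (5 − 5) − 0 = 0, and there is no ∂_3, so H_2 = 0.

(K is a triangulation of the Möbius band.)

H_0 = Z,  H_1 = Z,  H_2 = 0.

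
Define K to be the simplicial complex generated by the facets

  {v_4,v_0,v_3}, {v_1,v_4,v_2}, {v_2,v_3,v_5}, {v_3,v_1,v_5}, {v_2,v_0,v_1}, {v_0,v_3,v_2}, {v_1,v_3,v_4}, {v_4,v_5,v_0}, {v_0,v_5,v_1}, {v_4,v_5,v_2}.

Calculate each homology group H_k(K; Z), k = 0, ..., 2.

Fix the vertex order v_0 < v_1 < v_2 < v_3 < v_4 < v_5 and write every simplex with vertices in increasing order. Then dim K = 2 and the simplices of K are:

  0-simplices (6): [v_0], [v_1], [v_2], [v_3], [v_4], [v_5]
  1-simplices (15): (15 of them)
  2-simplices (10): [v_0,v_1,v_2], [v_0,v_1,v_5], [v_0,v_2,v_3], [v_0,v_3,v_4], [v_0,v_4,v_5], [v_1,v_2,v_4], [v_1,v_3,v_4], [v_1,v_3,v_5], [v_2,v_3,v_5], [v_2,v_4,v_5]

so the chain groups are C_0 ≅ Z^6, C_1 ≅ Z^15, C_2 ≅ Z^10.

∂_1: C_1 → C_0 is given by ∂[p,q] = [q] − [p]. For instance
  ∂[v_2,v_4] = [v_4] − [v_2].
As a 6×15 matrix over Z this has rank 5, with invariant factors (1,1,1,1,1).

Boundary ∂_2: C_2 → C_1 sends each 2-simplex [p,q,r] to [q,r] − [p,r] + [p,q]. For instance
  ∂[v_0,v_4,v_5] = [v_4,v_5] − [v_0,v_5] + [v_0,v_4],
  ∂[v_0,v_1,v_5] = [v_1,v_5] − [v_0,v_5] + [v_0,v_1].
As a 15×10 matrix over Z this has rank 10, with invariant factors (1,1,1,1,1,1,1,1,1,2).

Now H_k = ker ∂_k / im ∂_{k+1}, so:

  H_0: rank C_0 − rank ∂_1 = 6 − 5 = 1, and the invariant factors of ∂_1 are all 1, so H_0 = Z.
  H_1: rank ker ∂_1 − rank ∂_2 = (15 − 5) − 10 = 0, and ∂_2 has invariant factor 2 > 1, so H_1 = Z/2.
  H_2: rank ker ∂_2 − rank ∂_3 = (10 − 10) − 0 = 0, and there is no ∂_3, so H_2 = 0.

H_0 = Z,  H_1 = Z/2,  H_2 = 0.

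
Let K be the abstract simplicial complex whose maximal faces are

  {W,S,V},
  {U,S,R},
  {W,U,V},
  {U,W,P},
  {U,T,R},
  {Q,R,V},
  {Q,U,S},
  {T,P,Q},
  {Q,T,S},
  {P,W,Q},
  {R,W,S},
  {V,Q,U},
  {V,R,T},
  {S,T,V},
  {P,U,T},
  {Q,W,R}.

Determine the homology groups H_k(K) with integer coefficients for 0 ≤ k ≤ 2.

Fix the vertex order P < Q < R < S < T < U < V < W and write every simplex with vertices in increasing order. Then dim K = 2 and the simplices of K are:

  0-simplices (8): P, Q, R, S, T, U, V, W
  1-simplices (24): PQ, PT, PU, PW, QR, QS, QT, QU, QV, QW, RS, RT, RU, RV, RW, ST, SU, SV, SW, TU, TV, UV, UW, VW
  2-simplices (16): PQT, PQW, PTU, PUW, QRV, QRW, QST, QSU, QUV, RSU, RSW, RTU, RTV, STV, SVW, UVW

giving chain groups C_0 ≅ Z^8, C_1 ≅ Z^24, C_2 ≅ Z^16.

Boundary ∂_1: C_1 → C_0 sends each edge [p,q] (with p < q) to q − p.
The 8×24 boundary matrix has rank 7 and Smith normal form diag(1,1,1,1,1,1,1).

The boundary map ∂_2: C_2 → C_1 acts by ∂[p,q,r] = [q,r] − [p,r] + [p,q]. For instance
  ∂QRV = RV − QV + QR,
  ∂RTU = TU − RU + RT.
As a 24×16 matrix over Z this has rank 15, with invariant factors (1,1,1,1,1,1,1,1,1,1,1,1,1,1,1).

Reading off H_k = ker ∂_k / im ∂_{k+1}:

  H_0: rank C_0 − rank ∂_1 = 8 − 7 = 1, and the invariant factors of ∂_1 are all 1, so H_0 = Z.
  H_1: rank ker ∂_1 − rank ∂_2 = (24 − 7) − 15 = 2, and the invariant factors of ∂_2 are all 1, so H_1 = Z^2.
  H_2: rank ker ∂_2 − rank ∂_3 = (16 − 15) − 0 = 1, and there is no ∂_3, so H_2 = Z.

H_0 = Z,  H_1 = Z^2,  H_2 = Z.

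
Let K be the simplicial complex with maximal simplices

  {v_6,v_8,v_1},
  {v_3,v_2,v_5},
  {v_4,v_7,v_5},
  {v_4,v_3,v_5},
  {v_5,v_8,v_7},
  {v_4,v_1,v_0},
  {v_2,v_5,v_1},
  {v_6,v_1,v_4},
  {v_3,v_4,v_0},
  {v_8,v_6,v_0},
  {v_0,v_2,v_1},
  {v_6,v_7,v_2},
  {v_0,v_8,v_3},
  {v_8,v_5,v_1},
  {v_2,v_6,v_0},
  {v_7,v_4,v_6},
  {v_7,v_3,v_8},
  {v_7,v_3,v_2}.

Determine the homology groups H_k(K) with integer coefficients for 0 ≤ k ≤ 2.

H_0 ≅ Z,  H_1 ≅ Z ⊕ Z/2Z,  H_2 = 0.

Order the vertices as v_0 < v_1 < v_2 < v_3 < v_4 < v_5 < v_6 < v_7 < v_8. Listing each simplex with vertices in this order, K has dimension 2 with simplices:

  0-simplices (9): [v_0], [v_1], [v_2], [v_3], [v_4], [v_5], [v_6], [v_7], [v_8]
  1-simplices (27): (27 of them)
  2-simplices (18): (18 of them)

giving chain groups C_0 ≅ Z^9, C_1 ≅ Z^27, C_2 ≅ Z^18.

∂_1: C_1 → C_0 is given by ∂[p,q] = [q] − [p]. For instance
  ∂[v_4,v_5] = [v_5] − [v_4].
This gives a 9×27 integer matrix of rank 8; reducing to Smith normal form yields diagonal entries (1,1,1,1,1,1,1,1).

Boundary ∂_2: C_2 → C_1 acts by ∂[p,q,r] = [q,r] − [p,r] + [p,q]. For instance
  ∂[v_1,v_6,v_8] = [v_6,v_8] − [v_1,v_8] + [v_1,v_6],
  ∂[v_1,v_4,v_6] = [v_4,v_6] − [v_1,v_6] + [v_1,v_4].
As a 27×18 matrix over Z this has rank 18, with invariant factors (1,1,1,1,1,1,1,1,1,1,1,1,1,1,1,1,1,2).

Reading off H_k = ker ∂_k / im ∂_{k+1}:

  H_0: rank C_0 − rank ∂_1 = 9 − 8 = 1, and the invariant factors of ∂_1 are all 1, so H_0 ≅ Z.
  H_1: rank ker ∂_1 − rank ∂_2 = (27 − 8) − 18 = 1, and ∂_2 has invariant factor 2 > 1, so H_1 ≅ Z ⊕ Z/2Z.
  H_2: rank ker ∂_2 − rank ∂_3 = (18 − 18) − 0 = 0, and there is no ∂_3, so H_2 ≅ 0.

(K is a triangulation of the Klein bottle.)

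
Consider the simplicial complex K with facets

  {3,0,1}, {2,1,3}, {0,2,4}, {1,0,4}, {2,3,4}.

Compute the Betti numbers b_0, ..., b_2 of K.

Fix the vertex order 0 < 1 < 2 < 3 < 4 and write every simplex with vertices in increasing order. Then dim K = 2 and the simplices of K are:

  0-simplices (5): [0], [1], [2], [3], [4]
  1-simplices (10): [0,1], [0,2], [0,3], [0,4], [1,2], [1,3], [1,4], [2,3], [2,4], [3,4]
  2-simplices (5): [0,1,3], [0,1,4], [0,2,4], [1,2,3], [2,3,4]

giving chain groups C_0 ≅ Z^5, C_1 ≅ Z^10, C_2 ≅ Z^5.

∂_1: C_1 → C_0 maps an edge to its endpoints' difference, ∂[p,q] = q − p.
The resulting 5×10 matrix has rank 4, and its Smith normal form has invariant factors (1,1,1,1).

Boundary ∂_2: C_2 → C_1 sends each 2-simplex [p,q,r] to [q,r] − [p,r] + [p,q]. For instance
  ∂[1,2,3] = [2,3] − [1,3] + [1,2],
  ∂[0,1,3] = [1,3] − [0,3] + [0,1].
The 10×5 boundary matrix has rank 5 and Smith normal form diag(1,1,1,1,1).

From H_k ≅ ker(∂_k) / im(∂_{k+1}) we obtain:

  H_0: rank C_0 − rank ∂_1 = 5 − 4 = 1, and the invariant factors of ∂_1 are all 1, so H_0 ≅ Z.
  H_1: rank ker ∂_1 − rank ∂_2 = (10 − 4) − 5 = 1, and the invariant factors of ∂_2 are all 1, so H_1 ≅ Z.
  H_2: rank ker ∂_2 − rank ∂_3 = (5 − 5) − 0 = 0, and there is no ∂_3, so H_2 ≅ 0.

As a check, the Euler characteristic is 5 − 10 + 5 = 0, which agrees with 1 − 1 + 0 = 0.
(K is a triangulation of the Möbius band.)

Hence the Betti numbers are b_0 = 1, b_1 = 1, b_2 = 0.

b_0 = 1, b_1 = 1, b_2 = 0.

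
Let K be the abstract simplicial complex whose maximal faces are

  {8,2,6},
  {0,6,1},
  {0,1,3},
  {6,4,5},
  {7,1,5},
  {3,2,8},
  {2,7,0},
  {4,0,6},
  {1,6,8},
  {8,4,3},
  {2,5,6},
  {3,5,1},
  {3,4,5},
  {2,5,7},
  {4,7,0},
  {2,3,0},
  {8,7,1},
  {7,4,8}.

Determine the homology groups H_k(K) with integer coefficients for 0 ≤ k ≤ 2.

H_0 ≅ Z,  H_1 ≅ Z^2,  H_2 ≅ Z.

Take the total order 0 < 1 < 2 < 3 < 4 < 5 < 6 < 7 < 8 on the vertex set. Then K (dimension 2) consists of the simplices:

  0-simplices (9): [0], [1], [2], [3], [4], [5], [6], [7], [8]
  1-simplices (27): (27 of them)
  2-simplices (18): [0,1,3], [0,1,6], [0,2,3], [0,2,7], [0,4,6], [0,4,7], [1,3,5], [1,5,7], [1,6,8], [1,7,8], [2,3,8], [2,5,6], [2,5,7], [2,6,8], [3,4,5], [3,4,8], [4,5,6], [4,7,8]

Hence C_0 ≅ Z^9, C_1 ≅ Z^27, C_2 ≅ Z^18.

The boundary map ∂_1: C_1 → C_0 is given by ∂[p,q] = [q] − [p]. For instance
  ∂[2,8] = [8] − [2].
The resulting 9×27 matrix has rank 8, and its Smith normal form has invariant factors (1,1,1,1,1,1,1,1).

∂_2: C_2 → C_1 acts by ∂[p,q,r] = [q,r] − [p,r] + [p,q]. For instance
  ∂[0,1,3] = [1,3] − [0,3] + [0,1],
  ∂[0,4,6] = [4,6] − [0,6] + [0,4].
This gives a 27×18 integer matrix of rank 17; reducing to Smith normal form yields diagonal entries (1,1,1,1,1,1,1,1,1,1,1,1,1,1,1,1,1).

Reading off H_k = ker ∂_k / im ∂_{k+1}:

  H_0: rank C_0 − rank ∂_1 = 9 − 8 = 1, and the invariant factors of ∂_1 are all 1, so H_0 = Z.
  H_1: rank ker ∂_1 − rank ∂_2 = (27 − 8) − 17 = 2, and the invariant factors of ∂_2 are all 1, so H_1 = Z^2.
  H_2: rank ker ∂_2 − rank ∂_3 = (18 − 17) − 0 = 1, and there is no ∂_3, so H_2 = Z.

As a check, the Euler characteristic is 9 − 27 + 18 = 0, which agrees with 1 − 2 + 1 = 0.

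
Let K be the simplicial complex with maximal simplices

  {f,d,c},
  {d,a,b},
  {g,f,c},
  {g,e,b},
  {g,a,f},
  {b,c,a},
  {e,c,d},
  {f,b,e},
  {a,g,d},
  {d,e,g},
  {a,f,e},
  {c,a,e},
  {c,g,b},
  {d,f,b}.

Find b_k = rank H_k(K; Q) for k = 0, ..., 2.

Order the vertices as a < b < c < d < e < f < g. Listing each simplex with vertices in this order, K has dimension 2 with simplices:

  0-simplices (7): a, b, c, d, e, f, g
  1-simplices (21): ab, ac, ad, ae, af, ag, bc, bd, be, bf, bg, cd, ce, cf, cg, de, df, dg, ef, eg, fg
  2-simplices (14): abc, abd, ace, adg, aef, afg, bcg, bdf, bef, beg, cde, cdf, cfg, deg

Hence C_0 ≅ Z^7, C_1 ≅ Z^21, C_2 ≅ Z^14.

Boundary ∂_1: C_1 → C_0 maps an edge to its endpoints' difference, ∂[p,q] = q − p. For instance
  ∂fg = g − f.
This gives a 7×21 integer matrix of rank 6; reducing to Smith normal form yields diagonal entries (1,1,1,1,1,1).

Boundary ∂_2: C_2 → C_1 sends each 2-simplex [p,q,r] to [q,r] − [p,r] + [p,q]. For instance
  ∂beg = eg − bg + be,
  ∂aef = ef − af + ae.
This gives a 21×14 integer matrix of rank 13; reducing to Smith normal form yields diagonal entries (1,1,1,1,1,1,1,1,1,1,1,1,1).

Reading off H_k = ker ∂_k / im ∂_{k+1}:

  H_0: rank C_0 − rank ∂_1 = 7 − 6 = 1, and the invariant factors of ∂_1 are all 1, so H_0 = Z.
  H_1: rank ker ∂_1 − rank ∂_2 = (21 − 6) − 13 = 2, and the invariant factors of ∂_2 are all 1, so H_1 = Z^2.
  H_2: rank ker ∂_2 − rank ∂_3 = (14 − 13) − 0 = 1, and there is no ∂_3, so H_2 = Z.

Hence the Betti numbers are b_0 = 1, b_1 = 2, b_2 = 1.

b_0 = 1, b_1 = 2, b_2 = 1.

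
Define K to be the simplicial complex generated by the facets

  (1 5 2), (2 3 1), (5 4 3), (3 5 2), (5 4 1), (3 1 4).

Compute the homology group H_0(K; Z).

We work with the vertex ordering 1 < 2 < 3 < 4 < 5. The simplices of K, each written with vertices in increasing order, are:

  0-simplices (5): [1], [2], [3], [4], [5]
  1-simplices (9): [1,2], [1,3], [1,4], [1,5], [2,3], [2,5], [3,4], [3,5], [4,5]
  2-simplices (6): [1,2,3], [1,2,5], [1,3,4], [1,4,5], [2,3,5], [3,4,5]

giving chain groups C_0 ≅ Z^5, C_1 ≅ Z^9, C_2 ≅ Z^6.

∂_1: C_1 → C_0 is given by ∂[p,q] = [q] − [p]. For instance
  ∂[2,3] = [3] − [2].
The 5×9 boundary matrix has rank 4 and Smith normal form diag(1,1,1,1).

Boundary ∂_2: C_2 → C_1 acts by ∂[p,q,r] = [q,r] − [p,r] + [p,q]. For instance
  ∂[2,3,5] = [3,5] − [2,5] + [2,3],
  ∂[1,2,3] = [2,3] − [1,3] + [1,2].
This gives a 9×6 integer matrix of rank 5; reducing to Smith normal form yields diagonal entries (1,1,1,1,1).

Computing H_k = (kernel of ∂_k) / (image of ∂_{k+1}):

  H_0: rank C_0 − rank ∂_1 = 5 − 4 = 1, and the invariant factors of ∂_1 are all 1, so H_0 ≅ Z.

H_0 = Z.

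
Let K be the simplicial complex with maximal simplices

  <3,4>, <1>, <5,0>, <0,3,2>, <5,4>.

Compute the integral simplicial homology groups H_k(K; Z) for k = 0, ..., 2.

H_0 = Z^2,  H_1 = Z,  H_2 = 0.

Order the vertices as 0 < 1 < 2 < 3 < 4 < 5. Listing each simplex with vertices in this order, K has dimension 2 with simplices:

  0-simplices (6): [0], [1], [2], [3], [4], [5]
  1-simplices (6): [0,2], [0,3], [0,5], [2,3], [3,4], [4,5]
  2-simplices (1): [0,2,3]

Hence C_0 ≅ Z^6, C_1 ≅ Z^6, C_2 ≅ Z^1.

The boundary map ∂_1: C_1 → C_0 sends each edge [p,q] (with p < q) to q − p.
This gives a 6×6 integer matrix of rank 4; reducing to Smith normal form yields diagonal entries (1,1,1,1).

The boundary map ∂_2: C_2 → C_1 acts by ∂[p,q,r] = [q,r] − [p,r] + [p,q]. For instance
  ∂[0,2,3] = [2,3] − [0,3] + [0,2].
The 6×1 boundary matrix has rank 1 and Smith normal form diag(1).

Computing H_k = (kernel of ∂_k) / (image of ∂_{k+1}):

  H_0: rank C_0 − rank ∂_1 = 6 − 4 = 2, and the invariant factors of ∂_1 are all 1, so H_0 = Z^2.
  H_1: rank ker ∂_1 − rank ∂_2 = (6 − 4) − 1 = 1, and the invariant factors of ∂_2 are all 1, so H_1 = Z.
  H_2: rank ker ∂_2 − rank ∂_3 = (1 − 1) − 0 = 0, and there is no ∂_3, so H_2 = 0.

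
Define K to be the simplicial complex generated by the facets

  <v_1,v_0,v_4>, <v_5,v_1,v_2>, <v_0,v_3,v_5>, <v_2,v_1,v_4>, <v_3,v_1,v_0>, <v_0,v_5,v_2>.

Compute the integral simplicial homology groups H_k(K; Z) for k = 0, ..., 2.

Fix the vertex order v_0 < v_1 < v_2 < v_3 < v_4 < v_5 and write every simplex with vertices in increasing order. Then dim K = 2 and the simplices of K are:

  0-simplices (6): [v_0], [v_1], [v_2], [v_3], [v_4], [v_5]
  1-simplices (12): [v_0,v_1], [v_0,v_2], [v_0,v_3], [v_0,v_4], [v_0,v_5], [v_1,v_2], [v_1,v_3], [v_1,v_4], [v_1,v_5], [v_2,v_4], [v_2,v_5], [v_3,v_5]
  2-simplices (6): [v_0,v_1,v_3], [v_0,v_1,v_4], [v_0,v_2,v_5], [v_0,v_3,v_5], [v_1,v_2,v_4], [v_1,v_2,v_5]

so the chain groups are C_0 ≅ Z^6, C_1 ≅ Z^12, C_2 ≅ Z^6.

The boundary map ∂_1: C_1 → C_0 sends each edge [p,q] (with p < q) to q − p. For instance
  ∂[v_1,v_5] = [v_5] − [v_1].
This gives a 6×12 integer matrix of rank 5; reducing to Smith normal form yields diagonal entries (1,1,1,1,1).

∂_2: C_2 → C_1 maps a triangle to the signed sum of its edges. For instance
  ∂[v_0,v_2,v_5] = [v_2,v_5] − [v_0,v_5] + [v_0,v_2],
  ∂[v_0,v_3,v_5] = [v_3,v_5] − [v_0,v_5] + [v_0,v_3].
As a 12×6 matrix over Z this has rank 6, with invariant factors (1,1,1,1,1,1).

Computing H_k = (kernel of ∂_k) / (image of ∂_{k+1}):

  H_0: rank C_0 − rank ∂_1 = 6 − 5 = 1, and the invariant factors of ∂_1 are all 1, so H_0 ≅ Z.
  H_1: rank ker ∂_1 − rank ∂_2 = (12 − 5) − 6 = 1, and the invariant factors of ∂_2 are all 1, so H_1 ≅ Z.
  H_2: rank ker ∂_2 − rank ∂_3 = (6 − 6) − 0 = 0, and there is no ∂_3, so H_2 ≅ 0.

H_0 ≅ Z,  H_1 ≅ Z,  H_2 = 0.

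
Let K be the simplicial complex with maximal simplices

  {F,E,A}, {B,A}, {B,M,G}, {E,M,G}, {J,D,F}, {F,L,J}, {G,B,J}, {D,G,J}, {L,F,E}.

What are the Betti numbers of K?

b_0 = 1, b_1 = 2, b_2 = 0.

K has 9 vertices, 18 edges, 8 triangles.
rank ∂_0 = 0, rank ∂_1 = 8 ⇒ b_0 = 9 − 0 − 8 = 1; all invariant factors of ∂_1 are 1 so no torsion. So H_0 ≅ Z.
rank ∂_1 = 8, rank ∂_2 = 8 ⇒ b_1 = 18 − 8 − 8 = 2; all invariant factors of ∂_2 are 1 so no torsion. So H_1 ≅ Z^2.
rank ∂_2 = 8, rank ∂_3 = 0 ⇒ b_2 = 8 − 8 − 0 = 0. So H_2 ≅ 0.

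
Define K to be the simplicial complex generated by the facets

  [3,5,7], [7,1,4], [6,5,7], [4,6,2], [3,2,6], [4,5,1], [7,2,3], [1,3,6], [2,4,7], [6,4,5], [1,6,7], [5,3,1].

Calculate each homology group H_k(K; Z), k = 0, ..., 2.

Order the vertices as 1 < 2 < 3 < 4 < 5 < 6 < 7. Listing each simplex with vertices in this order, K has dimension 2 with simplices:

  0-simplices (7): [1], [2], [3], [4], [5], [6], [7]
  1-simplices (18): [1,3], [1,4], [1,5], [1,6], [1,7], [2,3], [2,4], [2,6], [2,7], [3,5], [3,6], [3,7], [4,5], [4,6], [4,7], [5,6], [5,7], [6,7]
  2-simplices (12): [1,3,5], [1,3,6], [1,4,5], [1,4,7], [1,6,7], [2,3,6], [2,3,7], [2,4,6], [2,4,7], [3,5,7], [4,5,6], [5,6,7]

giving chain groups C_0 ≅ Z^7, C_1 ≅ Z^18, C_2 ≅ Z^12.

∂_1: C_1 → C_0 is given by ∂[p,q] = [q] − [p]. For instance
  ∂[5,6] = [6] − [5].
The resulting 7×18 matrix has rank 6, and its Smith normal form has invariant factors (1,1,1,1,1,1).

The boundary map ∂_2: C_2 → C_1 acts by ∂[p,q,r] = [q,r] − [p,r] + [p,q]. For instance
  ∂[2,4,7] = [4,7] − [2,7] + [2,4],
  ∂[1,3,5] = [3,5] − [1,5] + [1,3].
This gives a 18×12 integer matrix of rank 12; reducing to Smith normal form yields diagonal entries (1,1,1,1,1,1,1,1,1,1,1,2).

Now H_k = ker ∂_k / im ∂_{k+1}, so:

  H_0: rank C_0 − rank ∂_1 = 7 − 6 = 1, and the invariant factors of ∂_1 are all 1, so H_0 ≅ Z.
  H_1: rank ker ∂_1 − rank ∂_2 = (18 − 6) − 12 = 0, and ∂_2 has invariant factor 2 > 1, so H_1 ≅ Z/2Z.
  H_2: rank ker ∂_2 − rank ∂_3 = (12 − 12) − 0 = 0, and there is no ∂_3, so H_2 ≅ 0.

As a check, the Euler characteristic is 7 − 18 + 12 = 1, which agrees with 1 − 0 + 0 = 1.

H_0 = Z,  H_1 = Z/2Z,  H_2 = 0.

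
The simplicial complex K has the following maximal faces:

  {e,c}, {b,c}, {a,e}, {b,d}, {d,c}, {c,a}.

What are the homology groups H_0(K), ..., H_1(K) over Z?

Order the vertices as a < b < c < d < e. Listing each simplex with vertices in this order, K has dimension 1 with simplices:

  0-simplices (5): a, b, c, d, e
  1-simplices (6): ac, ae, bc, bd, cd, ce

giving chain groups C_0 ≅ Z^5, C_1 ≅ Z^6.

The boundary map ∂_1: C_1 → C_0 sends each edge [p,q] (with p < q) to q − p.
The 5×6 boundary matrix has rank 4 and Smith normal form diag(1,1,1,1).

From H_k ≅ ker(∂_k) / im(∂_{k+1}) we obtain:

  H_0: rank C_0 − rank ∂_1 = 5 − 4 = 1, and the invariant factors of ∂_1 are all 1, so H_0 ≅ Z.
  H_1: rank ker ∂_1 − rank ∂_2 = (6 − 4) − 0 = 2, and there is no ∂_2, so H_1 ≅ Z^2.

H_0 = Z,  H_1 = Z^2.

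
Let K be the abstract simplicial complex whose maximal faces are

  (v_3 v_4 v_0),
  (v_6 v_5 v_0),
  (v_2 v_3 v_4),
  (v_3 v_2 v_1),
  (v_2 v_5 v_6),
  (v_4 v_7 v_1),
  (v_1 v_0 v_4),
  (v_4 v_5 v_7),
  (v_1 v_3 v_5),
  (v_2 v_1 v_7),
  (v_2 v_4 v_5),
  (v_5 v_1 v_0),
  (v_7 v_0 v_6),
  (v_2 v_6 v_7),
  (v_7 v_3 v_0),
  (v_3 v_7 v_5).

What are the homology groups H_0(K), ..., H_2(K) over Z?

Order the vertices as v_0 < v_1 < v_2 < v_3 < v_4 < v_5 < v_6 < v_7. Listing each simplex with vertices in this order, K has dimension 2 with simplices:

  0-simplices (8): [v_0], [v_1], [v_2], [v_3], [v_4], [v_5], [v_6], [v_7]
  1-simplices (24): (24 of them)
  2-simplices (16): (16 of them)

giving chain groups C_0 ≅ Z^8, C_1 ≅ Z^24, C_2 ≅ Z^16.

∂_1: C_1 → C_0 is given by ∂[p,q] = [q] − [p].
The resulting 8×24 matrix has rank 7, and its Smith normal form has invariant factors (1,1,1,1,1,1,1).

The boundary map ∂_2: C_2 → C_1 acts by ∂[p,q,r] = [q,r] − [p,r] + [p,q]. For instance
  ∂[v_2,v_5,v_6] = [v_5,v_6] − [v_2,v_6] + [v_2,v_5],
  ∂[v_4,v_5,v_7] = [v_5,v_7] − [v_4,v_7] + [v_4,v_5].
The 24×16 boundary matrix has rank 15 and Smith normal form diag(1,1,1,1,1,1,1,1,1,1,1,1,1,1,1).

Now H_k = ker ∂_k / im ∂_{k+1}, so:

  H_0: rank C_0 − rank ∂_1 = 8 − 7 = 1, and the invariant factors of ∂_1 are all 1, so H_0 = Z.
  H_1: rank ker ∂_1 − rank ∂_2 = (24 − 7) − 15 = 2, and the invariant factors of ∂_2 are all 1, so H_1 = Z^2.
  H_2: rank ker ∂_2 − rank ∂_3 = (16 − 15) − 0 = 1, and there is no ∂_3, so H_2 = Z.

H_0 ≅ Z,  H_1 ≅ Z^2,  H_2 ≅ Z.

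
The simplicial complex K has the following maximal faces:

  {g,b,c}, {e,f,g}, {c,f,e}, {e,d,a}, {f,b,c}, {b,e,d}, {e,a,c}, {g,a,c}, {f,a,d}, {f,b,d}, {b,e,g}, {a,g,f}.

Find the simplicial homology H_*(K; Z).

K has 7 vertices, 18 edges, 12 triangles.
rank ∂_0 = 0, rank ∂_1 = 6 ⇒ b_0 = 7 − 0 − 6 = 1; all invariant factors of ∂_1 are 1 so no torsion. So H_0 = Z.
rank ∂_1 = 6, rank ∂_2 = 12 ⇒ b_1 = 18 − 6 − 12 = 0; ∂_2 has invariant factor(s) [2] giving torsion. So H_1 = Z/2Z.
rank ∂_2 = 12, rank ∂_3 = 0 ⇒ b_2 = 12 − 12 − 0 = 0. So H_2 = 0.

H_0 ≅ Z,  H_1 ≅ Z/2Z,  H_2 = 0.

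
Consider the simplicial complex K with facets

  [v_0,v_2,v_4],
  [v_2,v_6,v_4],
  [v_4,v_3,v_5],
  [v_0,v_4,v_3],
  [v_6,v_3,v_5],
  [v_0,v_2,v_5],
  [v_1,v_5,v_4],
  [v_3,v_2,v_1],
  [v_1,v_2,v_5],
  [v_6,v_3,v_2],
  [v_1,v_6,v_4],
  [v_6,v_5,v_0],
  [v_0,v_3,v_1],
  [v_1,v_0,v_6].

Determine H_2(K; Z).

Order the vertices as v_0 < v_1 < v_2 < v_3 < v_4 < v_5 < v_6. Listing each simplex with vertices in this order, K has dimension 2 with simplices:

  0-simplices (7): [v_0], [v_1], [v_2], [v_3], [v_4], [v_5], [v_6]
  1-simplices (21): (21 of them)
  2-simplices (14): (14 of them)

giving chain groups C_0 ≅ Z^7, C_1 ≅ Z^21, C_2 ≅ Z^14.

∂_1: C_1 → C_0 is given by ∂[p,q] = [q] − [p].
The resulting 7×21 matrix has rank 6, and its Smith normal form has invariant factors (1,1,1,1,1,1).

Boundary ∂_2: C_2 → C_1 acts by ∂[p,q,r] = [q,r] − [p,r] + [p,q]. For instance
  ∂[v_0,v_2,v_4] = [v_2,v_4] − [v_0,v_4] + [v_0,v_2],
  ∂[v_0,v_3,v_4] = [v_3,v_4] − [v_0,v_4] + [v_0,v_3].
The resulting 21×14 matrix has rank 13, and its Smith normal form has invariant factors (1,1,1,1,1,1,1,1,1,1,1,1,1).

Reading off H_k = ker ∂_k / im ∂_{k+1}:

  H_2: rank ker ∂_2 − rank ∂_3 = (14 − 13) − 0 = 1, and there is no ∂_3, so H_2 ≅ Z.

H_2 = Z.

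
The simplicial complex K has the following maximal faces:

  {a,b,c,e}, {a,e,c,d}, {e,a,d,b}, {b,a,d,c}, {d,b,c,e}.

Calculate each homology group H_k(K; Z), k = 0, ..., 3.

Take the total order a < b < c < d < e on the vertex set. Then K (dimension 3) consists of the simplices:

  0-simplices (5): a, b, c, d, e
  1-simplices (10): ab, ac, ad, ae, bc, bd, be, cd, ce, de
  2-simplices (10): abc, abd, abe, acd, ace, ade, bcd, bce, bde, cde
  3-simplices (5): abcd, abce, abde, acde, bcde

giving chain groups C_0 ≅ Z^5, C_1 ≅ Z^10, C_2 ≅ Z^10, C_3 ≅ Z^5.

Boundary ∂_1: C_1 → C_0 maps an edge to its endpoints' difference, ∂[p,q] = q − p. For instance
  ∂ab = b − a.
The resulting 5×10 matrix has rank 4, and its Smith normal form has invariant factors (1,1,1,1).

Boundary ∂_2: C_2 → C_1 acts by ∂[p,q,r] = [q,r] − [p,r] + [p,q]. For instance
  ∂bcd = cd − bd + bc,
  ∂ace = ce − ae + ac.
The 10×10 boundary matrix has rank 6 and Smith normal form diag(1,1,1,1,1,1).

The boundary map ∂_3: C_3 → C_2 sends each 3-simplex σ to the alternating sum Σ_i (−1)^i (σ with its i-th vertex removed). For instance
  ∂abde = bde − ade + abe − abd,
  ∂bcde = cde − bde + bce − bcd.
This gives a 10×5 integer matrix of rank 4; reducing to Smith normal form yields diagonal entries (1,1,1,1).

Now H_k = ker ∂_k / im ∂_{k+1}, so:

  H_0: rank C_0 − rank ∂_1 = 5 − 4 = 1, and the invariant factors of ∂_1 are all 1, so H_0 ≅ Z.
  H_1: rank ker ∂_1 − rank ∂_2 = (10 − 4) − 6 = 0, and the invariant factors of ∂_2 are all 1, so H_1 ≅ 0.
  H_2: rank ker ∂_2 − rank ∂_3 = (10 − 6) − 4 = 0, and the invariant factors of ∂_3 are all 1, so H_2 ≅ 0.
  H_3: rank ker ∂_3 − rank ∂_4 = (5 − 4) − 0 = 1, and there is no ∂_4, so H_3 ≅ Z.

H_0 = Z,  H_1 = 0,  H_2 = 0,  H_3 = Z.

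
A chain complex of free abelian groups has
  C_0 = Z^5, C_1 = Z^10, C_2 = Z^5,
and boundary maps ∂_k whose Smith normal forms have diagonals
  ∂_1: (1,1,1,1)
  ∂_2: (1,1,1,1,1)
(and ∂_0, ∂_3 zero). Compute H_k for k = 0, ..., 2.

H_0: b_0 = 5 − 0 − 4 = 1; torsion from ∂_1 factors > 1: none. So H_0 ≅ Z.
H_1: b_1 = 10 − 4 − 5 = 1; torsion from ∂_2 factors > 1: none. So H_1 ≅ Z.
H_2: b_2 = 5 − 5 − 0 = 0; torsion from ∂_3 factors > 1: none. So H_2 ≅ 0.

H_0 ≅ Z,  H_1 ≅ Z,  H_2 = 0.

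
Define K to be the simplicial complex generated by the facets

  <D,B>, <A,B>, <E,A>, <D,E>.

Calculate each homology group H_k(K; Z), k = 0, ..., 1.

Fix the vertex order A < B < D < E and write every simplex with vertices in increasing order. Then dim K = 1 and the simplices of K are:

  0-simplices (4): A, B, D, E
  1-simplices (4): AB, AE, BD, DE

giving chain groups C_0 ≅ Z^4, C_1 ≅ Z^4.

Boundary ∂_1: C_1 → C_0 sends each edge [p,q] (with p < q) to q − p. For instance
  ∂BD = D − B.
The resulting 4×4 matrix has rank 3, and its Smith normal form has invariant factors (1,1,1).

From H_k ≅ ker(∂_k) / im(∂_{k+1}) we obtain:

  H_0: rank C_0 − rank ∂_1 = 4 − 3 = 1, and the invariant factors of ∂_1 are all 1, so H_0 = Z.
  H_1: rank ker ∂_1 − rank ∂_2 = (4 − 3) − 0 = 1, and there is no ∂_2, so H_1 = Z.

As a check, the Euler characteristic is 4 − 4 = 0, which agrees with 1 − 1 = 0.
(K is a triangulation of the circle S^1.)

H_0 = Z,  H_1 = Z.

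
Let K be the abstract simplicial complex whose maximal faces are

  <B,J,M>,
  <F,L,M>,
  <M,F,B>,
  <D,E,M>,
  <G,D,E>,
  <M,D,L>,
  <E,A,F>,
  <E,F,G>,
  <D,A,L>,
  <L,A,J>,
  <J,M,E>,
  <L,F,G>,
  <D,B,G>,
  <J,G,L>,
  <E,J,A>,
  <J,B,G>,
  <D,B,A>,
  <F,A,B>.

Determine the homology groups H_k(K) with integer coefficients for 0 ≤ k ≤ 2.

We work with the vertex ordering A < B < D < E < F < G < J < L < M. The simplices of K, each written with vertices in increasing order, are:

  0-simplices (9): A, B, D, E, F, G, J, L, M
  1-simplices (27): AB, AD, AE, AF, AJ, AL, BD, BF, BG, BJ, BM, DE, DG, DL, DM, EF, EG, EJ, EM, FG, FL, FM, GJ, GL, JL, JM, LM
  2-simplices (18): ABD, ABF, ADL, AEF, AEJ, AJL, BDG, BFM, BGJ, BJM, DEG, DEM, DLM, EFG, EJM, FGL, FLM, GJL

Hence C_0 ≅ Z^9, C_1 ≅ Z^27, C_2 ≅ Z^18.

Boundary ∂_1: C_1 → C_0 is given by ∂[p,q] = [q] − [p].
This gives a 9×27 integer matrix of rank 8; reducing to Smith normal form yields diagonal entries (1,1,1,1,1,1,1,1).

The boundary map ∂_2: C_2 → C_1 acts by ∂[p,q,r] = [q,r] − [p,r] + [p,q]. For instance
  ∂ABF = BF − AF + AB,
  ∂BDG = DG − BG + BD.
As a 27×18 matrix over Z this has rank 17, with invariant factors (1,1,1,1,1,1,1,1,1,1,1,1,1,1,1,1,1).

Reading off H_k = ker ∂_k / im ∂_{k+1}:

  H_0: rank C_0 − rank ∂_1 = 9 − 8 = 1, and the invariant factors of ∂_1 are all 1, so H_0 ≅ Z.
  H_1: rank ker ∂_1 − rank ∂_2 = (27 − 8) − 17 = 2, and the invariant factors of ∂_2 are all 1, so H_1 ≅ Z^2.
  H_2: rank ker ∂_2 − rank ∂_3 = (18 − 17) − 0 = 1, and there is no ∂_3, so H_2 ≅ Z.

As a check, the Euler characteristic is 9 − 27 + 18 = 0, which agrees with 1 − 2 + 1 = 0.
(K is a triangulation of the torus T^2.)

H_0 = Z,  H_1 = Z^2,  H_2 = Z.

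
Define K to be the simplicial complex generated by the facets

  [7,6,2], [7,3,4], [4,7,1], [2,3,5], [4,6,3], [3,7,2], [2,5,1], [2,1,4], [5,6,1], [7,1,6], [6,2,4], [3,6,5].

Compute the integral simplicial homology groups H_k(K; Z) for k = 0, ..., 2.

We work with the vertex ordering 1 < 2 < 3 < 4 < 5 < 6 < 7. The simplices of K, each written with vertices in increasing order, are:

  0-simplices (7): [1], [2], [3], [4], [5], [6], [7]
  1-simplices (18): [1,2], [1,4], [1,5], [1,6], [1,7], [2,3], [2,4], [2,5], [2,6], [2,7], [3,4], [3,5], [3,6], [3,7], [4,6], [4,7], [5,6], [6,7]
  2-simplices (12): [1,2,4], [1,2,5], [1,4,7], [1,5,6], [1,6,7], [2,3,5], [2,3,7], [2,4,6], [2,6,7], [3,4,6], [3,4,7], [3,5,6]

giving chain groups C_0 ≅ Z^7, C_1 ≅ Z^18, C_2 ≅ Z^12.

Boundary ∂_1: C_1 → C_0 is given by ∂[p,q] = [q] − [p].
The 7×18 boundary matrix has rank 6 and Smith normal form diag(1,1,1,1,1,1).

Boundary ∂_2: C_2 → C_1 sends each 2-simplex [p,q,r] to [q,r] − [p,r] + [p,q]. For instance
  ∂[3,4,6] = [4,6] − [3,6] + [3,4],
  ∂[2,3,5] = [3,5] − [2,5] + [2,3].
The resulting 18×12 matrix has rank 12, and its Smith normal form has invariant factors (1,1,1,1,1,1,1,1,1,1,1,2).

Computing H_k = (kernel of ∂_k) / (image of ∂_{k+1}):

  H_0: rank C_0 − rank ∂_1 = 7 − 6 = 1, and the invariant factors of ∂_1 are all 1, so H_0 = Z.
  H_1: rank ker ∂_1 − rank ∂_2 = (18 − 6) − 12 = 0, and ∂_2 has invariant factor 2 > 1, so H_1 = Z/2.
  H_2: rank ker ∂_2 − rank ∂_3 = (12 − 12) − 0 = 0, and there is no ∂_3, so H_2 = 0.

(K is a triangulation of the real projective plane RP^2.)

H_0 ≅ Z,  H_1 ≅ Z/2,  H_2 = 0.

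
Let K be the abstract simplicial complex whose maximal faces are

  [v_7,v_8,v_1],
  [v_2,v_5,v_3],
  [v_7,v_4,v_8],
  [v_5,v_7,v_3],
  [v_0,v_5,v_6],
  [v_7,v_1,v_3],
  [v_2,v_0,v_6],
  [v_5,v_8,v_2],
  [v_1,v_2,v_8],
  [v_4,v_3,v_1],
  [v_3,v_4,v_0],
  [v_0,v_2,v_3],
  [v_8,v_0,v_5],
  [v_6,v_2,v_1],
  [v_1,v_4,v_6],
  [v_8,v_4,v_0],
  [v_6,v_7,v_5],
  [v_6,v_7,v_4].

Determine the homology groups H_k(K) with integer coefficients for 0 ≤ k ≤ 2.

Fix the vertex order v_0 < v_1 < v_2 < v_3 < v_4 < v_5 < v_6 < v_7 < v_8 and write every simplex with vertices in increasing order. Then dim K = 2 and the simplices of K are:

  0-simplices (9): [v_0], [v_1], [v_2], [v_3], [v_4], [v_5], [v_6], [v_7], [v_8]
  1-simplices (27): (27 of them)
  2-simplices (18): (18 of them)

so the chain groups are C_0 ≅ Z^9, C_1 ≅ Z^27, C_2 ≅ Z^18.

Boundary ∂_1: C_1 → C_0 maps an edge to its endpoints' difference, ∂[p,q] = q − p. For instance
  ∂[v_1,v_2] = [v_2] − [v_1].
The resulting 9×27 matrix has rank 8, and its Smith normal form has invariant factors (1,1,1,1,1,1,1,1).

Boundary ∂_2: C_2 → C_1 acts by ∂[p,q,r] = [q,r] − [p,r] + [p,q]. For instance
  ∂[v_1,v_3,v_4] = [v_3,v_4] − [v_1,v_4] + [v_1,v_3],
  ∂[v_0,v_2,v_3] = [v_2,v_3] − [v_0,v_3] + [v_0,v_2].
The resulting 27×18 matrix has rank 18, and its Smith normal form has invariant factors (1,1,1,1,1,1,1,1,1,1,1,1,1,1,1,1,1,2).

From H_k ≅ ker(∂_k) / im(∂_{k+1}) we obtain:

  H_0: rank C_0 − rank ∂_1 = 9 − 8 = 1, and the invariant factors of ∂_1 are all 1, so H_0 ≅ Z.
  H_1: rank ker ∂_1 − rank ∂_2 = (27 − 8) − 18 = 1, and ∂_2 has invariant factor 2 > 1, so H_1 ≅ Z ⊕ Z/2Z.
  H_2: rank ker ∂_2 − rank ∂_3 = (18 − 18) − 0 = 0, and there is no ∂_3, so H_2 ≅ 0.

As a check, the Euler characteristic is 9 − 27 + 18 = 0, which agrees with 1 − 1 + 0 = 0.
(K is a triangulation of the Klein bottle.)

H_0 = Z,  H_1 = Z ⊕ Z/2Z,  H_2 = 0.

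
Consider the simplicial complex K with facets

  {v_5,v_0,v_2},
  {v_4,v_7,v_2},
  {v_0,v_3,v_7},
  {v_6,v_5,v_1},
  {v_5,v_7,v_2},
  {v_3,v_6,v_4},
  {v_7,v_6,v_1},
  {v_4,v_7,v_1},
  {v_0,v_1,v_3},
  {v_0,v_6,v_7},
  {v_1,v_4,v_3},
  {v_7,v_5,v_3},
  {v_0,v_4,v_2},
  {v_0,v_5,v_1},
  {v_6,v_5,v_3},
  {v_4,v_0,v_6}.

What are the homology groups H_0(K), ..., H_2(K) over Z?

H_0 ≅ Z,  H_1 ≅ Z^2,  H_2 ≅ Z.

Take the total order v_0 < v_1 < v_2 < v_3 < v_4 < v_5 < v_6 < v_7 on the vertex set. Then K (dimension 2) consists of the simplices:

  0-simplices (8): [v_0], [v_1], [v_2], [v_3], [v_4], [v_5], [v_6], [v_7]
  1-simplices (24): (24 of them)
  2-simplices (16): (16 of them)

giving chain groups C_0 ≅ Z^8, C_1 ≅ Z^24, C_2 ≅ Z^16.

The boundary map ∂_1: C_1 → C_0 sends each edge [p,q] (with p < q) to q − p. For instance
  ∂[v_5,v_7] = [v_7] − [v_5].
As a 8×24 matrix over Z this has rank 7, with invariant factors (1,1,1,1,1,1,1).

∂_2: C_2 → C_1 acts by ∂[p,q,r] = [q,r] − [p,r] + [p,q]. For instance
  ∂[v_0,v_6,v_7] = [v_6,v_7] − [v_0,v_7] + [v_0,v_6],
  ∂[v_1,v_4,v_7] = [v_4,v_7] − [v_1,v_7] + [v_1,v_4].
This gives a 24×16 integer matrix of rank 15; reducing to Smith normal form yields diagonal entries (1,1,1,1,1,1,1,1,1,1,1,1,1,1,1).

From H_k ≅ ker(∂_k) / im(∂_{k+1}) we obtain:

  H_0: rank C_0 − rank ∂_1 = 8 − 7 = 1, and the invariant factors of ∂_1 are all 1, so H_0 ≅ Z.
  H_1: rank ker ∂_1 − rank ∂_2 = (24 − 7) − 15 = 2, and the invariant factors of ∂_2 are all 1, so H_1 ≅ Z^2.
  H_2: rank ker ∂_2 − rank ∂_3 = (16 − 15) − 0 = 1, and there is no ∂_3, so H_2 ≅ Z.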